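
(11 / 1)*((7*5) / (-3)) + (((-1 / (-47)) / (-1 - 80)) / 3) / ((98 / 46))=-128.33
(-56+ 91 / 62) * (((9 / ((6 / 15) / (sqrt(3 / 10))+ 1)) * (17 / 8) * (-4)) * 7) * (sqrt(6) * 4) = -6207516 * sqrt(5) / 31+ 7759395 * sqrt(6) / 31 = 165359.06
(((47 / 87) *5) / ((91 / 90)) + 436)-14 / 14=1155015 / 2639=437.67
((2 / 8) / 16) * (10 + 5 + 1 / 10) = 151 / 640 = 0.24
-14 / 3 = -4.67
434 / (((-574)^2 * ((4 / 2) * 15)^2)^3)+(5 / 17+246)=7797830807807404009632000527 / 31660645744620460512000000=246.29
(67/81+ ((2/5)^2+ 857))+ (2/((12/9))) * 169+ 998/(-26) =56498849/52650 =1073.10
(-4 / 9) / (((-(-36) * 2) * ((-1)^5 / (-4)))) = -2 / 81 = -0.02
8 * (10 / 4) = 20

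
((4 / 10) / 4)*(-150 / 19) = -15 / 19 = -0.79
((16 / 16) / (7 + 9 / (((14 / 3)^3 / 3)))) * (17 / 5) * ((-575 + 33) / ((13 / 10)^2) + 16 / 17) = -2520901824 / 16846765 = -149.64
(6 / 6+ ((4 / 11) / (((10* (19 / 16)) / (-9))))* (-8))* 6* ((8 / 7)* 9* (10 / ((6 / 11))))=482256 / 133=3625.98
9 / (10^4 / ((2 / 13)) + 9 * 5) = 9 / 65045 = 0.00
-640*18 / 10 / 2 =-576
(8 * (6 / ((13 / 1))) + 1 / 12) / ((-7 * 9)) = -589 / 9828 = -0.06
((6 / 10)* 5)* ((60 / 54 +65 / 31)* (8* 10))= 769.89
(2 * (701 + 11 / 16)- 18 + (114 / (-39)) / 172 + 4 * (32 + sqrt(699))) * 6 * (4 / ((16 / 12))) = 72 * sqrt(699) + 60909633 / 2236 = 29144.02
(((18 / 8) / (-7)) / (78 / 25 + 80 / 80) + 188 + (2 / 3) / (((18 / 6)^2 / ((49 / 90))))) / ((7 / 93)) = 20417567851 / 8176140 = 2497.21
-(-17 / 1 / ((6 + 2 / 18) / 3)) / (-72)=-51 / 440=-0.12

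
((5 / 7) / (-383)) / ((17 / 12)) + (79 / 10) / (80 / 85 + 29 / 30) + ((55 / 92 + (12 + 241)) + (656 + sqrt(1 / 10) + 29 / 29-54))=861.05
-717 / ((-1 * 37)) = 717 / 37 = 19.38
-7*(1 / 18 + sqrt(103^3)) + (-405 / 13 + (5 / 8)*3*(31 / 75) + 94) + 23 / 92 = 297097 / 4680 -721*sqrt(103) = -7253.87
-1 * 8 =-8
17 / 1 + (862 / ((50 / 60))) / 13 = 6277 / 65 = 96.57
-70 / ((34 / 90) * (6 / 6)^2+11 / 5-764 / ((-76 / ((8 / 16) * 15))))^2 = -0.01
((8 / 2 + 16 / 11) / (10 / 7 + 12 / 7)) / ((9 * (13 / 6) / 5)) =700 / 1573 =0.45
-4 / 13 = -0.31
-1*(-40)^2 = -1600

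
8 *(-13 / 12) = -8.67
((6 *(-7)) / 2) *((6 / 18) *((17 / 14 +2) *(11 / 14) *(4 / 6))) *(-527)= 86955 / 14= 6211.07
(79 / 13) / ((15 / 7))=553 / 195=2.84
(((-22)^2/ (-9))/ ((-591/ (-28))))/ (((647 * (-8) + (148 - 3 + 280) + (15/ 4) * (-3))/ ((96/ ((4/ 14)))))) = 6071296/ 33773877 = 0.18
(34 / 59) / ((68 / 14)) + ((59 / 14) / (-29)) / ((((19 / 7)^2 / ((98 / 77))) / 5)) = -0.01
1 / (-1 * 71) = -1 / 71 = -0.01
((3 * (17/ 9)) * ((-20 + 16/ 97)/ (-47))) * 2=4.78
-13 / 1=-13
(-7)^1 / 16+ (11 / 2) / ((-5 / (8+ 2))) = -183 / 16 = -11.44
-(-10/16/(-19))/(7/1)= -5/1064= -0.00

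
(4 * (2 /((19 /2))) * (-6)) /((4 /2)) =-48 /19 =-2.53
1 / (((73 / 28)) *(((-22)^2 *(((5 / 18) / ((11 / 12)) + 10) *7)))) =0.00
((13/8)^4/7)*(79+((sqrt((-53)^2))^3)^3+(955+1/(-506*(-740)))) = 35288928532709370216148841/10735943680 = 3286988976893493.75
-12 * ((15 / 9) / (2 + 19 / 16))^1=-320 / 51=-6.27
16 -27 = -11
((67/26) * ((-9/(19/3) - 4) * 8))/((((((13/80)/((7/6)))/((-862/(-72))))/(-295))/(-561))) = -45942111492200/28899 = -1589747447.74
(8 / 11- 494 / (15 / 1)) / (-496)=2657 / 40920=0.06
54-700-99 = -745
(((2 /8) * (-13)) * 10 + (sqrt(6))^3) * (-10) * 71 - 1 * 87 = 22988 - 4260 * sqrt(6) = 12553.17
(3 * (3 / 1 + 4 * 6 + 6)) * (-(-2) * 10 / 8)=495 / 2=247.50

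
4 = 4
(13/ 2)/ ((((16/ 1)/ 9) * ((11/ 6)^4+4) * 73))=729/ 222650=0.00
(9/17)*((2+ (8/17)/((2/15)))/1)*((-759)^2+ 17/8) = 1949465295/1156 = 1686388.66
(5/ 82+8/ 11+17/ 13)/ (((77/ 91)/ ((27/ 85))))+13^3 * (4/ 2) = 3706431359/ 843370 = 4394.79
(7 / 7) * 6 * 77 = 462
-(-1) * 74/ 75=74/ 75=0.99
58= 58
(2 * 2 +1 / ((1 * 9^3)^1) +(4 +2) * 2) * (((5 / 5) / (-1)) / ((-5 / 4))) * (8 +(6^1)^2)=410608 / 729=563.25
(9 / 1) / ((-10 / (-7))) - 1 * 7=-7 / 10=-0.70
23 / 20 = 1.15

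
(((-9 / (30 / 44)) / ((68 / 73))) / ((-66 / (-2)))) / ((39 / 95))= -1.05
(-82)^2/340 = 1681/85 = 19.78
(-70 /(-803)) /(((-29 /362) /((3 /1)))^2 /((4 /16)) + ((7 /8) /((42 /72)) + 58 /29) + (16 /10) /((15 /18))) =1031971500 /64196741587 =0.02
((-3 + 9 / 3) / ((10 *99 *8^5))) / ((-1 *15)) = 0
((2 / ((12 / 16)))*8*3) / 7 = 64 / 7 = 9.14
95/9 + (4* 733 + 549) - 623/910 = 4084319/1170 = 3490.87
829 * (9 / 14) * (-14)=-7461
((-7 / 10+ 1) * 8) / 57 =4 / 95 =0.04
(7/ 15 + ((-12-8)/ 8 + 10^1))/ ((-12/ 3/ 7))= -1673/ 120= -13.94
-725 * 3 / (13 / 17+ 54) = -36975 / 931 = -39.72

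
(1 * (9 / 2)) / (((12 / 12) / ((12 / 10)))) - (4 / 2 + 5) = -8 / 5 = -1.60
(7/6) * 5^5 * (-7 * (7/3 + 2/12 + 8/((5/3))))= -2235625/12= -186302.08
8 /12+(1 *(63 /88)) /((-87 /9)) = 4537 /7656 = 0.59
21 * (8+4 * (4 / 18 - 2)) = 56 / 3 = 18.67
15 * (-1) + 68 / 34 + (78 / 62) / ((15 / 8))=-1911 / 155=-12.33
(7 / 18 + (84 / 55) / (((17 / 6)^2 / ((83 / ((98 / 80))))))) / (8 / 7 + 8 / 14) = 5319035 / 686664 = 7.75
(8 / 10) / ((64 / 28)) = 7 / 20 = 0.35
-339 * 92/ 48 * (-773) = 2009027/ 4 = 502256.75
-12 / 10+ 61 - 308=-1241 / 5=-248.20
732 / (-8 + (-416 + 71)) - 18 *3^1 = -19794 / 353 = -56.07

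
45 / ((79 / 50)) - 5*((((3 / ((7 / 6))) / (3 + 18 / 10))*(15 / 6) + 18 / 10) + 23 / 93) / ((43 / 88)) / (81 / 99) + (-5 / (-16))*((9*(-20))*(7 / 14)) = -6687150439 / 159224184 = -42.00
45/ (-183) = -15/ 61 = -0.25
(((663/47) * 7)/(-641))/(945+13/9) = -41769/256621786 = -0.00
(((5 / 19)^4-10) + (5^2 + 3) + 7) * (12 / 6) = 6517300 / 130321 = 50.01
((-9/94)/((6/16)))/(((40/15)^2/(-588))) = 3969/188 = 21.11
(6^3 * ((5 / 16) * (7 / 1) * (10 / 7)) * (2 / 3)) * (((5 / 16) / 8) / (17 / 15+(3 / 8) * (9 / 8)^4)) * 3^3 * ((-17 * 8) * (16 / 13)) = -507617280000 / 11079913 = -45814.19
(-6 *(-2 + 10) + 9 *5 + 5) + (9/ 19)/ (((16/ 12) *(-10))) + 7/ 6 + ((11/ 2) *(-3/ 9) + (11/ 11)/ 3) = 3719/ 2280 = 1.63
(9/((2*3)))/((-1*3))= -1/2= -0.50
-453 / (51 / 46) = -6946 / 17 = -408.59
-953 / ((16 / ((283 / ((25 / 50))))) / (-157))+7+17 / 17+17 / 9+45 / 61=23246212579 / 4392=5292853.50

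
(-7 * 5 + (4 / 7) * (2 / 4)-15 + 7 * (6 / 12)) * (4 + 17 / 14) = -47231 / 196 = -240.97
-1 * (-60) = 60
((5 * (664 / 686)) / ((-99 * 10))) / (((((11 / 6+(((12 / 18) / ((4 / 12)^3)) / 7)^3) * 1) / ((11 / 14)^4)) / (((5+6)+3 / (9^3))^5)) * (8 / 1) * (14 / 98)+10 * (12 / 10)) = -1376001996758408327 / 3377802135712589744283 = -0.00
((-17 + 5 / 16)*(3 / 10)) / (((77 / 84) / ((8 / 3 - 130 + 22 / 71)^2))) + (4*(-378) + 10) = -24847842674 / 277255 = -89620.90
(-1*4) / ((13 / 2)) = -8 / 13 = -0.62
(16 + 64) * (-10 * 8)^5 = -262144000000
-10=-10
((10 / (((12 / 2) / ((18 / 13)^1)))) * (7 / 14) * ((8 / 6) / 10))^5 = 32 / 371293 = 0.00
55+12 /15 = 279 /5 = 55.80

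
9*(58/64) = 8.16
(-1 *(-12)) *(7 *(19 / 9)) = 532 / 3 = 177.33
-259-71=-330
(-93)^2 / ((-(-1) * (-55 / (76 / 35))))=-657324 / 1925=-341.47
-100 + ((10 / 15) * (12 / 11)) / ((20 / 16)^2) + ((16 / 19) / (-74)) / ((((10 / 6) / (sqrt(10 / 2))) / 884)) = -113.03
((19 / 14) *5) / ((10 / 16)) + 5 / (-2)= 117 / 14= 8.36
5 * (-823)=-4115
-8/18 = -4/9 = -0.44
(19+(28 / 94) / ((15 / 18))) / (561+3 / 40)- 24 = -25279312 / 1054821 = -23.97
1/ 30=0.03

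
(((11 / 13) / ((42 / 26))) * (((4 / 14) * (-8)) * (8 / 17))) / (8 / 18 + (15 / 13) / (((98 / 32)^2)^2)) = -146825952 / 119238391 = -1.23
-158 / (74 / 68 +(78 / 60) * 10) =-11.22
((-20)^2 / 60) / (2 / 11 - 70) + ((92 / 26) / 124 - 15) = -3497461 / 232128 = -15.07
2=2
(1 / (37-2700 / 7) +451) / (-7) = -1100884 / 17087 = -64.43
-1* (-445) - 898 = -453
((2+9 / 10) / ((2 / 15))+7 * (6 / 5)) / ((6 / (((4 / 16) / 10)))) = 201 / 1600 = 0.13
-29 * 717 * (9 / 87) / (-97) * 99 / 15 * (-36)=-2555388 / 485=-5268.84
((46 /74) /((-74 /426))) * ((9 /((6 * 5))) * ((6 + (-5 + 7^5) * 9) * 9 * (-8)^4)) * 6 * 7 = -1720565330706432 /6845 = -251360895647.40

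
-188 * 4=-752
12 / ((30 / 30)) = 12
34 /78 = 17 /39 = 0.44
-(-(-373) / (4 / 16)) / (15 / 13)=-1293.07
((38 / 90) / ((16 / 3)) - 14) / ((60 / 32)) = -7.42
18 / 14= 9 / 7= 1.29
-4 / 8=-1 / 2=-0.50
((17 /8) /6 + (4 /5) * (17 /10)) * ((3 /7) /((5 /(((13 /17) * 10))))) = 1573 /1400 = 1.12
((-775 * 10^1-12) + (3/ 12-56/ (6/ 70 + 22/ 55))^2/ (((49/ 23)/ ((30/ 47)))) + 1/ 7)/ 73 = -276911223/ 5324536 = -52.01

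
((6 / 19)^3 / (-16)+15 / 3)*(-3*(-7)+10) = 2125453 / 13718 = 154.94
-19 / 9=-2.11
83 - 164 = -81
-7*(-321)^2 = -721287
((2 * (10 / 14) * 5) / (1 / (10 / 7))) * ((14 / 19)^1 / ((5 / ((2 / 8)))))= 50 / 133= 0.38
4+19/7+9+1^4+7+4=27.71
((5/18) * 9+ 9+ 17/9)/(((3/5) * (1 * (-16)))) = -1.39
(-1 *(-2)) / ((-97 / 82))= -164 / 97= -1.69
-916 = -916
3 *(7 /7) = 3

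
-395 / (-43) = 395 / 43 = 9.19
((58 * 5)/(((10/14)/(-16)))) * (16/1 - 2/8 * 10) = -87696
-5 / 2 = -2.50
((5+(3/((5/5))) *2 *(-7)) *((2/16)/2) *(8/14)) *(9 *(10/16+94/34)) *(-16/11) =153513/2618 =58.64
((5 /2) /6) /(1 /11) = 4.58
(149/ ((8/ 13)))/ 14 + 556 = 64209/ 112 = 573.29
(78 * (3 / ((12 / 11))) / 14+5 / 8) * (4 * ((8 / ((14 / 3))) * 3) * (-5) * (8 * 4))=-2571840 / 49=-52486.53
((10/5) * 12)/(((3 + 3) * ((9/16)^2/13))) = 13312/81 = 164.35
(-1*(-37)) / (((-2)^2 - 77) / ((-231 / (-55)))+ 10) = -777 / 155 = -5.01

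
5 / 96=0.05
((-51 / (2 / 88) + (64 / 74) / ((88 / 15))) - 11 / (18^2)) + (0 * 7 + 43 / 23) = -6799956743 / 3032964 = -2242.02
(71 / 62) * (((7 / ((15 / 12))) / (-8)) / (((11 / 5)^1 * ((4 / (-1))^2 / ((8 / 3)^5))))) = -3.07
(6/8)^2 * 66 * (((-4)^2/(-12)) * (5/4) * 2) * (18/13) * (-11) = 49005/26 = 1884.81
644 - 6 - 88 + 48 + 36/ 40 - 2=5969/ 10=596.90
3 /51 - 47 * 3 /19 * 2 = -4775 /323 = -14.78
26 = 26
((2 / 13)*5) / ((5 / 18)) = 36 / 13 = 2.77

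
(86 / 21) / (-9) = -86 / 189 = -0.46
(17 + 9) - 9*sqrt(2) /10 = 26 - 9*sqrt(2) /10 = 24.73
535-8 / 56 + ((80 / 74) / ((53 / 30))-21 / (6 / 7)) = 14028145 / 27454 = 510.97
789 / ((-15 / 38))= -9994 / 5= -1998.80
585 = 585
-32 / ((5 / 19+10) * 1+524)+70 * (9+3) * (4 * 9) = 306965632 / 10151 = 30239.94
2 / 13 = 0.15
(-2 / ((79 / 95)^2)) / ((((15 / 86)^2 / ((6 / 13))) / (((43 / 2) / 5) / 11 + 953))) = -560012591176 / 13386945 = -41832.74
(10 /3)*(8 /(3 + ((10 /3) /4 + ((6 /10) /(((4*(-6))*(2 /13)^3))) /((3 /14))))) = -12800 /13539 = -0.95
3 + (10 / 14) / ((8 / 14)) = 4.25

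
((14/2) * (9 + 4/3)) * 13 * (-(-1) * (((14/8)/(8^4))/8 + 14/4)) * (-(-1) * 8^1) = 1294159139/49152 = 26329.74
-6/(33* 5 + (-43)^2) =-3/1007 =-0.00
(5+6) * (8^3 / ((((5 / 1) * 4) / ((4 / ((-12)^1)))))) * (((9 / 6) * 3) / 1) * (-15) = 6336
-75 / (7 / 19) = -1425 / 7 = -203.57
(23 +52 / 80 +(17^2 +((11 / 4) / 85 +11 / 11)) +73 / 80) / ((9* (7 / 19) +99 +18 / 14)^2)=0.03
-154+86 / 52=-3961 / 26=-152.35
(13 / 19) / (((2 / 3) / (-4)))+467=8795 / 19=462.89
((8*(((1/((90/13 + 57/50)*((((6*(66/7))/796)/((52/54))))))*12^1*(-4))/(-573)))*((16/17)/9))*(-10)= -482134016000/409390647039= -1.18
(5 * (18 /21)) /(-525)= -2 /245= -0.01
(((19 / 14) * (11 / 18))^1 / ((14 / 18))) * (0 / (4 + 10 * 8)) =0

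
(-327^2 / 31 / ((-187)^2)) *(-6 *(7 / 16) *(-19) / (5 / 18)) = -17.71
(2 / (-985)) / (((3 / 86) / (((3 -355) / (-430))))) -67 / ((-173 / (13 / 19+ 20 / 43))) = 830035511 / 2088313275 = 0.40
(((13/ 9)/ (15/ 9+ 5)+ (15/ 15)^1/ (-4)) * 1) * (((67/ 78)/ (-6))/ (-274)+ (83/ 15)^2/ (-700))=8081831/ 5610150000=0.00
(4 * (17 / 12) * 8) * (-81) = -3672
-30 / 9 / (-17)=10 / 51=0.20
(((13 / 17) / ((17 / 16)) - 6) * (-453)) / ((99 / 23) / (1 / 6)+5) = 15899394 / 204901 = 77.60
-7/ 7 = -1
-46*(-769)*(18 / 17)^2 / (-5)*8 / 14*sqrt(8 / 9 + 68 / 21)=-30563136*sqrt(455) / 70805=-9207.46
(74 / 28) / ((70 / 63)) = 333 / 140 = 2.38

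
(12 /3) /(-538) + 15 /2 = 4031 /538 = 7.49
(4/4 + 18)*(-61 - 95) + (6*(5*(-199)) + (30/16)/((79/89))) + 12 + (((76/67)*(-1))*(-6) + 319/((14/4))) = -2614893245/296408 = -8821.94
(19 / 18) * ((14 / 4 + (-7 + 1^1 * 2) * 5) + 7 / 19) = -803 / 36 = -22.31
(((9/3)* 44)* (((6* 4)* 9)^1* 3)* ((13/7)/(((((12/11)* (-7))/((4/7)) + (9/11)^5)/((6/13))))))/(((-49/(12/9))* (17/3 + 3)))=27551316672/1555580117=17.71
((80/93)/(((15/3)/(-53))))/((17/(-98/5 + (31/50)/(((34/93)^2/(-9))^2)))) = -9885891272843/6602335050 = -1497.33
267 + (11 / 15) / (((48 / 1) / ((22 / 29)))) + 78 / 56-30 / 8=19340947 / 73080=264.65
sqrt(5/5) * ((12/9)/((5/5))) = 4/3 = 1.33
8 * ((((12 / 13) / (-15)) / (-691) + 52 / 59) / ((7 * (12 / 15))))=1.26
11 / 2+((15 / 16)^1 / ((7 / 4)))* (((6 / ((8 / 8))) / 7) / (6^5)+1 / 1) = 511061 / 84672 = 6.04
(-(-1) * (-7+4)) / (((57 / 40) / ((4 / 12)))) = -40 / 57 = -0.70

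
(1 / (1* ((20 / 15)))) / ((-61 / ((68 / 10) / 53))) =-51 / 32330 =-0.00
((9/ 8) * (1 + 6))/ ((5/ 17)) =1071/ 40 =26.78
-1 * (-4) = 4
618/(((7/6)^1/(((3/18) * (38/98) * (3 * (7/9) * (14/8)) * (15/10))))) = 5871/28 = 209.68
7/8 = 0.88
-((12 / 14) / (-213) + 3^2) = -9.00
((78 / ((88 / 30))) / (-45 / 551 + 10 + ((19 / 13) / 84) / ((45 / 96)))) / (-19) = -69471675 / 494184394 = -0.14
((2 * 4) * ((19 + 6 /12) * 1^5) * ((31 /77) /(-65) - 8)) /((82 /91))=-1386.05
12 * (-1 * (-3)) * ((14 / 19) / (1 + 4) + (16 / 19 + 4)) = 17064 / 95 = 179.62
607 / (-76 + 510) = 1.40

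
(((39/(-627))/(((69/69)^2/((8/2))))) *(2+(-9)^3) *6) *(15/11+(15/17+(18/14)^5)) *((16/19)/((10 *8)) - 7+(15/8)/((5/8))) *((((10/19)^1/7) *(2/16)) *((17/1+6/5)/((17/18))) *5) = -91030959537832548/4031198799397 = -22581.61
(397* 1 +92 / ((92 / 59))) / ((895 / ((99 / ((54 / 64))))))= 53504 / 895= 59.78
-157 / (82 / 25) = -3925 / 82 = -47.87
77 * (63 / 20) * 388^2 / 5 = 182572236 / 25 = 7302889.44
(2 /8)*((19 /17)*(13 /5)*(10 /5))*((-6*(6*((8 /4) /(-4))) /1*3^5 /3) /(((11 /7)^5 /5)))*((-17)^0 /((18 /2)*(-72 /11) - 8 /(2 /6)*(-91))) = 1008772947 /1939405424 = 0.52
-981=-981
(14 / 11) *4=56 / 11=5.09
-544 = -544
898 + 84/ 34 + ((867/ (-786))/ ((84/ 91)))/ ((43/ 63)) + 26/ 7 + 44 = 5075362633/ 5362616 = 946.43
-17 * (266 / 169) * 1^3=-4522 / 169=-26.76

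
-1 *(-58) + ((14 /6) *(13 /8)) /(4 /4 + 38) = 4183 /72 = 58.10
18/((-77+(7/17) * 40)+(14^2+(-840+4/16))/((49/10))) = -29988/319717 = -0.09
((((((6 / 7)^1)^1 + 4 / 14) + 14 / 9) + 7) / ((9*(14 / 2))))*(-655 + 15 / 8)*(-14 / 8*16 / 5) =563.05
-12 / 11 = -1.09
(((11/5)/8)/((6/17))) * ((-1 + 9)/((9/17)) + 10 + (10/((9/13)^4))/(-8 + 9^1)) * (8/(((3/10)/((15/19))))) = 421090340/373977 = 1125.98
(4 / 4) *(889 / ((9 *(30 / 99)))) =9779 / 30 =325.97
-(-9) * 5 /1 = 45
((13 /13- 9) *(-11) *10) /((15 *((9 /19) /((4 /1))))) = 495.41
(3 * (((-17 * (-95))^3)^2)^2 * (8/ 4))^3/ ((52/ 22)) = 37070410963999549416561217828456072895269909496240554443306872845356773222959536745597782603988889604806900024414062500/ 13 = 2851570074153811493581632000000000000000000000000000000000000000000000000000000000000000000000000000000000000000000000.00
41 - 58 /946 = 19364 /473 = 40.94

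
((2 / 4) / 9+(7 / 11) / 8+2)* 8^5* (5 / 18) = 17315840 / 891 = 19434.16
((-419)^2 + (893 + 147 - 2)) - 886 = 175713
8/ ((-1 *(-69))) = 0.12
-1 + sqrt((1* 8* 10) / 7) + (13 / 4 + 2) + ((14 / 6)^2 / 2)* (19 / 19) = 4* sqrt(35) / 7 + 251 / 36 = 10.35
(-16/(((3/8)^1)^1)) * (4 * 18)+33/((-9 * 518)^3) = -103756846620683/33775015176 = -3072.00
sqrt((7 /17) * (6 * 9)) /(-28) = -3 * sqrt(714) /476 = -0.17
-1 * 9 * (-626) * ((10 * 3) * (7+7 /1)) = 2366280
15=15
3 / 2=1.50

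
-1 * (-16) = 16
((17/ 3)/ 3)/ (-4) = -17/ 36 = -0.47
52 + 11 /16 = 843 /16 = 52.69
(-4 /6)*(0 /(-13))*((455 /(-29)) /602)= 0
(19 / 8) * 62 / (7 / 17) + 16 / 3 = 30487 / 84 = 362.94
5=5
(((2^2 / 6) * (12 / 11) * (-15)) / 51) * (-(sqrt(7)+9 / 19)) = 360 / 3553+40 * sqrt(7) / 187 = 0.67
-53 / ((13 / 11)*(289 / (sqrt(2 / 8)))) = -583 / 7514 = -0.08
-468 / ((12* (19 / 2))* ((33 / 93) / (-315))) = 761670 / 209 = 3644.35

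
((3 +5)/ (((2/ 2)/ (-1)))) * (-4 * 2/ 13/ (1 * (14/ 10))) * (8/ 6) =1280/ 273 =4.69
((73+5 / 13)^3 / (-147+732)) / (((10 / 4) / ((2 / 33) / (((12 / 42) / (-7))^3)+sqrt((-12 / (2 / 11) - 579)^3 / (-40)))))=-1891644858684 / 7854275+6222463092 * sqrt(258) / 142805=459045.65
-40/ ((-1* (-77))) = -40/ 77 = -0.52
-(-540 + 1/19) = 10259/19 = 539.95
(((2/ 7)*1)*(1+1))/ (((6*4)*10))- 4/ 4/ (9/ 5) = -697/ 1260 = -0.55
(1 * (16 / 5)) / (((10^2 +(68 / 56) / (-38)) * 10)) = 4256 / 1329575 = 0.00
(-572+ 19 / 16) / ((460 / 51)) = -465783 / 7360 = -63.29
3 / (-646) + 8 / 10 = 2569 / 3230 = 0.80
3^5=243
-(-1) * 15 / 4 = 15 / 4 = 3.75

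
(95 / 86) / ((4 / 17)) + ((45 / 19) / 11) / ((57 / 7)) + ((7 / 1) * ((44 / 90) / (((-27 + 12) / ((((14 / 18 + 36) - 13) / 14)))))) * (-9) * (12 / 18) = 19491043117 / 2766198600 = 7.05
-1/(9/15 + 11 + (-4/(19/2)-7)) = -95/397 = -0.24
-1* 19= -19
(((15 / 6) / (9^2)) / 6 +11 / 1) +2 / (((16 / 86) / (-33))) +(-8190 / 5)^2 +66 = 651912200 / 243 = 2682766.26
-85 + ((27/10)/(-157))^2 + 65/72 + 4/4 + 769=30432284747/44368200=685.90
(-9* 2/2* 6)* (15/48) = -135/8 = -16.88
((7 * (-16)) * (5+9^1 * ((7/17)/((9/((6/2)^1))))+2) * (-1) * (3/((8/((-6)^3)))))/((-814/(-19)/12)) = -144789120/6919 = -20926.31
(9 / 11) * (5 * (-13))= -585 / 11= -53.18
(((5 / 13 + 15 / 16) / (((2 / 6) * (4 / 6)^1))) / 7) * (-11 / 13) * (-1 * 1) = 27225 / 37856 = 0.72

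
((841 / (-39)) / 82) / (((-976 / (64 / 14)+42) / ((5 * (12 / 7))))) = 16820 / 1279733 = 0.01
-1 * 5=-5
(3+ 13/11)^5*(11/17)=827.50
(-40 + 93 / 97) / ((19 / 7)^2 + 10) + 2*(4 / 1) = 474813 / 82547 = 5.75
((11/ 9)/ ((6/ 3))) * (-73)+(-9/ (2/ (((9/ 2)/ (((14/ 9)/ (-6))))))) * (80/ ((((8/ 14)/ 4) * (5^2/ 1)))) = 1704.99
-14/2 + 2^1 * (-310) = -627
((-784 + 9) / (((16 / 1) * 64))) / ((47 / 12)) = -2325 / 12032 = -0.19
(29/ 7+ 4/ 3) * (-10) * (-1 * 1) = 1150/ 21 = 54.76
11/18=0.61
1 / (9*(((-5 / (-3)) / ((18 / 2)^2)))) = 27 / 5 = 5.40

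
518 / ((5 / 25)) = 2590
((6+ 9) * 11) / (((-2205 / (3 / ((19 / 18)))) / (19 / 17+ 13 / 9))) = -176 / 323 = -0.54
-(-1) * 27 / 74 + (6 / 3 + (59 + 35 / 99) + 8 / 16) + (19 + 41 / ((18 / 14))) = 138104 / 1221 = 113.11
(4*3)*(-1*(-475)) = 5700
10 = 10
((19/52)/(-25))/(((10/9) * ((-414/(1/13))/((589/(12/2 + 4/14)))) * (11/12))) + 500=470327235011/940654000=500.00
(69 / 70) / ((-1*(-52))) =69 / 3640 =0.02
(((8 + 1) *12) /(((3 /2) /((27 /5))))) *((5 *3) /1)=5832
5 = 5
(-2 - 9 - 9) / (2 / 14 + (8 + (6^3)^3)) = -140 / 70543929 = -0.00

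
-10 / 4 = -5 / 2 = -2.50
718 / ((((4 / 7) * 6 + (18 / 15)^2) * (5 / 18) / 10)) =376950 / 71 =5309.15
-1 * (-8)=8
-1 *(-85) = 85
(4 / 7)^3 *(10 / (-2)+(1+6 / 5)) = -128 / 245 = -0.52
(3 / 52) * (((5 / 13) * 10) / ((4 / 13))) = 75 / 104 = 0.72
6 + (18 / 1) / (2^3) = 33 / 4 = 8.25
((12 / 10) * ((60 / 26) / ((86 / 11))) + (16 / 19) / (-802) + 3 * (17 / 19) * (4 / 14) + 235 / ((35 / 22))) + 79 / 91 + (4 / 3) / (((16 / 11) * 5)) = 268114082917 / 1788788820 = 149.89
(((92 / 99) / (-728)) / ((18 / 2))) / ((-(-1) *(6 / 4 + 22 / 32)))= -184 / 2837835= -0.00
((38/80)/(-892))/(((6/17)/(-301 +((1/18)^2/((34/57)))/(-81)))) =1701013969/3745543680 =0.45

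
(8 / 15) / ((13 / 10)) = 16 / 39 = 0.41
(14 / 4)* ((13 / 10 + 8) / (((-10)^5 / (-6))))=1953 / 1000000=0.00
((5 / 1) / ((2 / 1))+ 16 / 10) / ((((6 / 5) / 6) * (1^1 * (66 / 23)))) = 943 / 132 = 7.14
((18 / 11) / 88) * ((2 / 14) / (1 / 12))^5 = 559872 / 2033647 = 0.28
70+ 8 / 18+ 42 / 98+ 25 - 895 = -50345 / 63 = -799.13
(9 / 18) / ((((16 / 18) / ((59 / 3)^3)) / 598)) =61408321 / 24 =2558680.04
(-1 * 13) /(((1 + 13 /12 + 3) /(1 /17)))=-156 /1037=-0.15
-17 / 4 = -4.25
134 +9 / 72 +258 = 3137 / 8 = 392.12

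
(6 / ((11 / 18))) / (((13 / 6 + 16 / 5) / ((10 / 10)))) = 3240 / 1771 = 1.83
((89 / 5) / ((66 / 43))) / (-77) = -3827 / 25410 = -0.15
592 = 592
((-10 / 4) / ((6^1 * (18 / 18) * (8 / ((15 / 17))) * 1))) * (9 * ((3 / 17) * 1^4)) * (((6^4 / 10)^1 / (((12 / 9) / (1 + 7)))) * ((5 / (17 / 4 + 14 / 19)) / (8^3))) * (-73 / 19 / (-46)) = -11973825 / 1289837056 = -0.01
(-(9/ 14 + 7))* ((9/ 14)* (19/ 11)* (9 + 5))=-118.81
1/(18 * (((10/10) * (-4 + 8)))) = 1/72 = 0.01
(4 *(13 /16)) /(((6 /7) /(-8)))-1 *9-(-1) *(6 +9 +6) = -55 /3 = -18.33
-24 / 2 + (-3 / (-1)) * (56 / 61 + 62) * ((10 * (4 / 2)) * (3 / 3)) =229548 / 61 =3763.08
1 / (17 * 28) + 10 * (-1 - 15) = -76159 / 476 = -160.00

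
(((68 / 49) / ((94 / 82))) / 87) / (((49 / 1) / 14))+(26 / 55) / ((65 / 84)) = 237157936 / 385694925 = 0.61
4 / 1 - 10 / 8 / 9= 139 / 36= 3.86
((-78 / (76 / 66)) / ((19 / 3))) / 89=-3861 / 32129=-0.12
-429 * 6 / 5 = -2574 / 5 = -514.80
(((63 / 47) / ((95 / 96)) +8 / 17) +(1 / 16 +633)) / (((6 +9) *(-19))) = -771058321 / 346126800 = -2.23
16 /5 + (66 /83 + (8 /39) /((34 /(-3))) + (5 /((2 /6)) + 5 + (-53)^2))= 259826493 /91715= 2832.98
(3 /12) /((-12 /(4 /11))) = -1 /132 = -0.01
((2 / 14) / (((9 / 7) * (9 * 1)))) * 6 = 0.07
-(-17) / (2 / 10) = 85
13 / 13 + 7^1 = 8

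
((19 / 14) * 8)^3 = 438976 / 343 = 1279.81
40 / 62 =20 / 31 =0.65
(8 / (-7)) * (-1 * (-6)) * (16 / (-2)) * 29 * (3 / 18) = 265.14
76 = 76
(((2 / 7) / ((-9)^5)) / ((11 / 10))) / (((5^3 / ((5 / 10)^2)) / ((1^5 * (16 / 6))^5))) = -32768 / 27621645975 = -0.00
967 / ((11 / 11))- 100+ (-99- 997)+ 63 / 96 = -7307 / 32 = -228.34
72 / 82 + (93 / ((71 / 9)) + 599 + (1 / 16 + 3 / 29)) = 826404915 / 1350704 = 611.83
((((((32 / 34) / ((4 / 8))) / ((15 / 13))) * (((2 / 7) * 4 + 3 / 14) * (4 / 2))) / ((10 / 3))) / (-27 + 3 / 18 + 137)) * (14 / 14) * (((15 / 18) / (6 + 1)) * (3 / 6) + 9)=1503736 / 13765325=0.11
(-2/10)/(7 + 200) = -1/1035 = -0.00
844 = 844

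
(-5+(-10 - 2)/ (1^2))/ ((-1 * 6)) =17/ 6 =2.83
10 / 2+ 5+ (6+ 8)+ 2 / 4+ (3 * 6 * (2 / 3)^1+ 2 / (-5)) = 361 / 10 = 36.10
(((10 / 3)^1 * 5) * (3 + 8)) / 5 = 110 / 3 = 36.67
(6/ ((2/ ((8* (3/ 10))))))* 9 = 64.80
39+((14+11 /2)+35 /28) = 239 /4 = 59.75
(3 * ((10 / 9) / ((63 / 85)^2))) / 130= 7225 / 154791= 0.05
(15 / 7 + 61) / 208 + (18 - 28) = -543 / 56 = -9.70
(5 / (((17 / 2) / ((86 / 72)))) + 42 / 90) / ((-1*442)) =-1789 / 676260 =-0.00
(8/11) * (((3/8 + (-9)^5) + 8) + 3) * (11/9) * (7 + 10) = -8029117/9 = -892124.11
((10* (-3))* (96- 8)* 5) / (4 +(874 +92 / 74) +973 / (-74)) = -976800 / 64091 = -15.24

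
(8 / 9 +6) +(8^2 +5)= 683 / 9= 75.89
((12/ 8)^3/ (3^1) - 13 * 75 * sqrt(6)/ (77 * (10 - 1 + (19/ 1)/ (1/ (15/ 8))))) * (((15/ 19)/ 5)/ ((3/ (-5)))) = -45/ 152 + 13000 * sqrt(6)/ 174097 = -0.11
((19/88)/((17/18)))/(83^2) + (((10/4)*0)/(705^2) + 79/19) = 407088037/97906468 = 4.16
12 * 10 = 120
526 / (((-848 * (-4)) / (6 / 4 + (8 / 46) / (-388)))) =1759733 / 7567552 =0.23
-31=-31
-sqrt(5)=-2.24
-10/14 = -5/7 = -0.71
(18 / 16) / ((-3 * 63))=-0.01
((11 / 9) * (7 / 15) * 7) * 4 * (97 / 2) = 104566 / 135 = 774.56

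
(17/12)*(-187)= -3179/12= -264.92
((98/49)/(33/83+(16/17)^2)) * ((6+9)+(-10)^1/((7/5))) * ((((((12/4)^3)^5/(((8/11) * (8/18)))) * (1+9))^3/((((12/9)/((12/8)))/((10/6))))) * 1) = 1418181900915501993789375563323591875/706134016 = 2008374995088045714242119000.00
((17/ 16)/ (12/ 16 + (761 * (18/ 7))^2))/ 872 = 0.00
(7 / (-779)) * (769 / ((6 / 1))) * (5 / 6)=-26915 / 28044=-0.96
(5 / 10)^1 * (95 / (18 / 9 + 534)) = 95 / 1072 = 0.09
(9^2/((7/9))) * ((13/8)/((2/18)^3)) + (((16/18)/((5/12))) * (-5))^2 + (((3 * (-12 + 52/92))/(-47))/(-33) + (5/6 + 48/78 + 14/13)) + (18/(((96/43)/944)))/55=48157974104507/389549160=123624.90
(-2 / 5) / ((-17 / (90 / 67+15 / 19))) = 1086 / 21641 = 0.05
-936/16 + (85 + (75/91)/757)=3651161/137774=26.50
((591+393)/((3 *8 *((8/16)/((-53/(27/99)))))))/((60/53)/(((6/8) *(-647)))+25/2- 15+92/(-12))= 3278631092/2092231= 1567.05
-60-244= -304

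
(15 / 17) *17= 15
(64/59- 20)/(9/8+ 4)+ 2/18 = -77933/21771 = -3.58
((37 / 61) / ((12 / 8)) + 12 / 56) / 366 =0.00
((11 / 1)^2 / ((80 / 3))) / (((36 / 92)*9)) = 2783 / 2160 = 1.29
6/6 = 1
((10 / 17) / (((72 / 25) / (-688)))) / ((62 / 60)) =-215000 / 1581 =-135.99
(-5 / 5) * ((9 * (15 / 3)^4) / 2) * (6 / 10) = -3375 / 2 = -1687.50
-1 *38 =-38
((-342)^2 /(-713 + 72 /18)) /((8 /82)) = -1198881 /709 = -1690.95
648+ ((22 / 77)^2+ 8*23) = 40772 / 49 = 832.08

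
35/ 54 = 0.65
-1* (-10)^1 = 10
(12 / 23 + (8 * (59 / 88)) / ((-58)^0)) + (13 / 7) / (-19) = 194748 / 33649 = 5.79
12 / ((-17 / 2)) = -24 / 17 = -1.41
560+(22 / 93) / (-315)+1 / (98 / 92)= 115028756 / 205065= 560.94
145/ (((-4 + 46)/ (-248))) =-17980/ 21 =-856.19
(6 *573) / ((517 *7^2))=3438 / 25333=0.14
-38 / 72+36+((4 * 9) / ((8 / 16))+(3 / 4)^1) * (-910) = -2382013 / 36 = -66167.03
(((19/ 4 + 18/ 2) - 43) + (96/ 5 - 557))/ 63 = -11341/ 1260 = -9.00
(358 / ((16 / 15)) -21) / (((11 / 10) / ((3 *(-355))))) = -13403025 / 44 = -304614.20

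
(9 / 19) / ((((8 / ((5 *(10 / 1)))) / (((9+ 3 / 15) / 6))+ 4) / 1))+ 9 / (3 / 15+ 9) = 225585 / 206264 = 1.09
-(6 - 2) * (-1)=4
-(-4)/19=4/19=0.21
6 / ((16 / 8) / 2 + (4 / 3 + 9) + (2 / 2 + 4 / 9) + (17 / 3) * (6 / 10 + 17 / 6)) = 180 / 967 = 0.19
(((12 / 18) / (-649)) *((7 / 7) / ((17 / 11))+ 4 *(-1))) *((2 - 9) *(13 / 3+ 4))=-6650 / 33099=-0.20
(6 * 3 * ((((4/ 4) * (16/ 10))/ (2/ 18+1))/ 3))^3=644.97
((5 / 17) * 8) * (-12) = -480 / 17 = -28.24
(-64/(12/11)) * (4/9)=-704/27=-26.07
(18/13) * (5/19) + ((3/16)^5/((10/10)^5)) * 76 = 24733359/64749568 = 0.38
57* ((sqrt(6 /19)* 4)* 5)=60* sqrt(114)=640.62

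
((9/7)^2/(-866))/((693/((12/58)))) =-27/47377561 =-0.00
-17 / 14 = -1.21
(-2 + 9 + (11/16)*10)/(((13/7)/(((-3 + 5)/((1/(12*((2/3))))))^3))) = 397824/13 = 30601.85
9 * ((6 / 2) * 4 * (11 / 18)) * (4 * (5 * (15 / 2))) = 9900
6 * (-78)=-468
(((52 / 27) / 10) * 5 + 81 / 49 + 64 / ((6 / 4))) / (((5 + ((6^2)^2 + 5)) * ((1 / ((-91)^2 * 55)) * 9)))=556854155 / 317358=1754.66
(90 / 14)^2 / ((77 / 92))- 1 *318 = -1013514 / 3773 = -268.62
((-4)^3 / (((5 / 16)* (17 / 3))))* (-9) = 27648 / 85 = 325.27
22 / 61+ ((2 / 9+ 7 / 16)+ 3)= 35315 / 8784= 4.02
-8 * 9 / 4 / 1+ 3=-15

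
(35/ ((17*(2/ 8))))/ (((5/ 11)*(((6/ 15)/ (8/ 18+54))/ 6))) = 754600/ 51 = 14796.08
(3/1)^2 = 9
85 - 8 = 77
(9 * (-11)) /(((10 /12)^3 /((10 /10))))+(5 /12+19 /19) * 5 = -245983 /1500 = -163.99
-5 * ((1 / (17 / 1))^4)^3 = -5 / 582622237229761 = -0.00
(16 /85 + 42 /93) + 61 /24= 201199 /63240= 3.18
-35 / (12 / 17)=-595 / 12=-49.58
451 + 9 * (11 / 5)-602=-656 / 5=-131.20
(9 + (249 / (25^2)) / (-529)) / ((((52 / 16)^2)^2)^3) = 49918525833216 / 7702929393620280625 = 0.00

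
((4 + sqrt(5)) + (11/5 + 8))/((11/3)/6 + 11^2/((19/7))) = 342 * sqrt(5)/15455 + 24282/77275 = 0.36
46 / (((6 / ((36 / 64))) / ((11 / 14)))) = 759 / 224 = 3.39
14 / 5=2.80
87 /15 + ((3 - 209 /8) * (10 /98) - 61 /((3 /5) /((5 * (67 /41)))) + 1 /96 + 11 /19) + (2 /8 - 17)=-5151016967 /6107360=-843.41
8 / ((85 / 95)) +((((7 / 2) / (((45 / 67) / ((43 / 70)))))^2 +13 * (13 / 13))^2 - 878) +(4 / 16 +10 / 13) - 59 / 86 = -2046907509868892737 / 6234918300000000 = -328.30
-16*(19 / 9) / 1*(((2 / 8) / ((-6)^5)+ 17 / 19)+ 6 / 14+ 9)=-42705659 / 122472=-348.70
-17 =-17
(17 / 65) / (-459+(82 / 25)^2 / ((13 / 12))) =-2125 / 3648687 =-0.00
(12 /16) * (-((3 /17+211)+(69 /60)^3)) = -159.52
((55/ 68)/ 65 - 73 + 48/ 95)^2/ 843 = 12350778655323/ 1981791952400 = 6.23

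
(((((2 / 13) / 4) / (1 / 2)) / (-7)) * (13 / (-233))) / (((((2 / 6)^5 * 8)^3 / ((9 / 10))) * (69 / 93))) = 4003345053 / 192066560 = 20.84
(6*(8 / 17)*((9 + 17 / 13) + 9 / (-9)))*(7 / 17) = 40656 / 3757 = 10.82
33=33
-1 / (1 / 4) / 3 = -4 / 3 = -1.33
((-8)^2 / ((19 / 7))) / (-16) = -28 / 19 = -1.47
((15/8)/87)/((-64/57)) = -285/14848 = -0.02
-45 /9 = -5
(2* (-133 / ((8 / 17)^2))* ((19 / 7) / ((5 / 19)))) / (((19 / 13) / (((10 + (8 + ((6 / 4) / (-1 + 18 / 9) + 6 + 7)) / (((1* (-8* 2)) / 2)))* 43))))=-1341357953 / 512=-2619839.75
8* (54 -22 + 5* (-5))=56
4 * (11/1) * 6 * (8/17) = 2112/17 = 124.24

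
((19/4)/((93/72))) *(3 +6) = 1026/31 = 33.10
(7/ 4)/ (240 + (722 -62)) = 0.00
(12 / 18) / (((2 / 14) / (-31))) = -434 / 3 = -144.67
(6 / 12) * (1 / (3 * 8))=1 / 48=0.02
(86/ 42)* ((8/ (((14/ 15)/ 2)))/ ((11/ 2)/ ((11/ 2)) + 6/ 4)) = 688/ 49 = 14.04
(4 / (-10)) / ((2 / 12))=-12 / 5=-2.40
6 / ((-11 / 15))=-90 / 11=-8.18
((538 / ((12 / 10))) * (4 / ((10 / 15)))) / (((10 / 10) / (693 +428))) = 3015490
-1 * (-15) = 15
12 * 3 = 36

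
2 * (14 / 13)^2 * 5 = 1960 / 169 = 11.60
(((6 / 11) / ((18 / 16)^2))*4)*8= 4096 / 297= 13.79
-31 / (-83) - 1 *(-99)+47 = 12149 / 83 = 146.37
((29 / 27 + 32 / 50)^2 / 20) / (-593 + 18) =-1338649 / 5239687500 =-0.00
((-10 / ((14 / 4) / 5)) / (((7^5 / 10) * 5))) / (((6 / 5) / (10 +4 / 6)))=-16000 / 1058841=-0.02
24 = 24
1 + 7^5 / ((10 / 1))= 16817 / 10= 1681.70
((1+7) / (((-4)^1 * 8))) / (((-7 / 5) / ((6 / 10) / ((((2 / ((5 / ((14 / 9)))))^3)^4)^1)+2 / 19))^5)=940605953155278813506502093002420228550946526532459035408260091354480995564600620452179549018590626973615625 / 112408739198390594477578735916844300696390882993009240882000674793085026304930896098394348005097472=8367729767.84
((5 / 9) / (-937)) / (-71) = 5 / 598743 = 0.00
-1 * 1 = -1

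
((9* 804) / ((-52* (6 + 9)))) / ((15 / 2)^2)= -268 / 1625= -0.16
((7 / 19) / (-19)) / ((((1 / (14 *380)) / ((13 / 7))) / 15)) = -54600 / 19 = -2873.68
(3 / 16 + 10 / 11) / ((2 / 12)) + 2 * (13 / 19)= 13289 / 1672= 7.95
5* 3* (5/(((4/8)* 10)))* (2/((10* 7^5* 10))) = 3/168070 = 0.00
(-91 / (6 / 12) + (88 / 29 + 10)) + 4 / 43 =-210584 / 1247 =-168.87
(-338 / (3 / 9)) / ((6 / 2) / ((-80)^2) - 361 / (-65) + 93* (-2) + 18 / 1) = 84364800 / 13515481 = 6.24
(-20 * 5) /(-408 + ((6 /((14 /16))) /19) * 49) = 475 /1854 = 0.26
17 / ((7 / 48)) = 816 / 7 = 116.57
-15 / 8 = -1.88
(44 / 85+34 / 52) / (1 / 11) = 28479 / 2210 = 12.89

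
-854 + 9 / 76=-64895 / 76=-853.88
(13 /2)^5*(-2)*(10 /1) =-1856465 /8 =-232058.12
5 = 5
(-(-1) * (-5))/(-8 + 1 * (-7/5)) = 25/47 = 0.53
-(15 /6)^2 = -25 /4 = -6.25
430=430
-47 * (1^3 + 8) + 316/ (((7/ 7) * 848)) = -89597/ 212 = -422.63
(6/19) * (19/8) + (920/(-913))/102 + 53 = 10009205/186252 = 53.74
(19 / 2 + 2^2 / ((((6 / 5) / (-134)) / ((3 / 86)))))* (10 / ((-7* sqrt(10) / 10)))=2615* sqrt(10) / 301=27.47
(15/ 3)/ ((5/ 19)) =19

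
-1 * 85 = -85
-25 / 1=-25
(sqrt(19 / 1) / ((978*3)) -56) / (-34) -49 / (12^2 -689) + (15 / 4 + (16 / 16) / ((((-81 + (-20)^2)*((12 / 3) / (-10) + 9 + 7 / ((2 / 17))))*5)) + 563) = 4576818915473 / 8050877340 -sqrt(19) / 99756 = 568.49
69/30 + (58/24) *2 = 107/15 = 7.13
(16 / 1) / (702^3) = 2 / 43243551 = 0.00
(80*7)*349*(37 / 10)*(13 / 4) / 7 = 335738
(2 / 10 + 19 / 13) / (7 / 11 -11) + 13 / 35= 0.21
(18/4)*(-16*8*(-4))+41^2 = 3985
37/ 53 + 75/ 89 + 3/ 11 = 94099/ 51887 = 1.81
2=2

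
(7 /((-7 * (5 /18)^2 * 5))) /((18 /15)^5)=-25 /24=-1.04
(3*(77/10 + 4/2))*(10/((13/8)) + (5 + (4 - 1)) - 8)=2328/13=179.08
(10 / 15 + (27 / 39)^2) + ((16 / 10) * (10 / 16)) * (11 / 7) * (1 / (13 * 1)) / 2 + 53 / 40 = 359357 / 141960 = 2.53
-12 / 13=-0.92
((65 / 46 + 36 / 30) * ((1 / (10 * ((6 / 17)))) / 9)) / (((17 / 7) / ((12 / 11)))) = 4207 / 113850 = 0.04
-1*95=-95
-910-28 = -938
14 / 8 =7 / 4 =1.75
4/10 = 2/5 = 0.40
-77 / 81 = -0.95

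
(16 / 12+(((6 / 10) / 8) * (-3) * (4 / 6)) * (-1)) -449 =-447.52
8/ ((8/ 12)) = 12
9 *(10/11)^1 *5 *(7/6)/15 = 35/11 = 3.18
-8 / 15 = -0.53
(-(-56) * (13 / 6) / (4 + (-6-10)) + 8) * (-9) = 19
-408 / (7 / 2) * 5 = -4080 / 7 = -582.86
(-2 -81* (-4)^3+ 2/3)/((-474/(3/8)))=-3887/948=-4.10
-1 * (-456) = 456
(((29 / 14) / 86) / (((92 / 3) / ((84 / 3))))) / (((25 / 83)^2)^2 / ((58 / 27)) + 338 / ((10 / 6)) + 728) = 0.00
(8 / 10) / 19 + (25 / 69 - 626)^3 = -7642572557287819 / 31208355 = -244888670.27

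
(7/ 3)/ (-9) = -7/ 27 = -0.26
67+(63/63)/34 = 2279/34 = 67.03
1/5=0.20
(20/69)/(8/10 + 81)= 100/28221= 0.00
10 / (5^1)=2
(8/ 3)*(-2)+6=2/ 3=0.67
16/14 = 8/7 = 1.14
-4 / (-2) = 2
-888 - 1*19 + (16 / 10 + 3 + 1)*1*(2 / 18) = -40787 / 45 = -906.38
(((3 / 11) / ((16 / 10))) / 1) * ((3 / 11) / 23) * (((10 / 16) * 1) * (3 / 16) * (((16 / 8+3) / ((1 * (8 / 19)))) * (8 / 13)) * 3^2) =577125 / 37047296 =0.02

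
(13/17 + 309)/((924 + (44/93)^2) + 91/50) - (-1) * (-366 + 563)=1343443471691/6807950203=197.33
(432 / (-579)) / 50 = -72 / 4825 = -0.01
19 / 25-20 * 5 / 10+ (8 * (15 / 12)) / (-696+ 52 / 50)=-2009822 / 217175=-9.25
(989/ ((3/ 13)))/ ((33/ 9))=12857/ 11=1168.82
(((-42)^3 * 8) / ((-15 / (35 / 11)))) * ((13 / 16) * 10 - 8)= 172872 / 11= 15715.64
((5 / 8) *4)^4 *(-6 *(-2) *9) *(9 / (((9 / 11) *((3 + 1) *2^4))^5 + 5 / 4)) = 0.00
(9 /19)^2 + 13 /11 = 5584 /3971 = 1.41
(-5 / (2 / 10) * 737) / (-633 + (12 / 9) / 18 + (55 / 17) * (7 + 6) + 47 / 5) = 42285375 / 1334467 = 31.69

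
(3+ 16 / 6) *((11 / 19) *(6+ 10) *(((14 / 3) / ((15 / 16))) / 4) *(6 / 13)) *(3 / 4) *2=167552 / 3705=45.22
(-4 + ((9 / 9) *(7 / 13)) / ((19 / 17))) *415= -360635 / 247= -1460.06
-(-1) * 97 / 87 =97 / 87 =1.11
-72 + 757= 685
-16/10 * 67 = -536/5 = -107.20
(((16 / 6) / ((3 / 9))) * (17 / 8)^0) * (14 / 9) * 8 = 896 / 9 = 99.56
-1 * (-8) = 8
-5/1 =-5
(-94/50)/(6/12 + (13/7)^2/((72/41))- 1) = -165816/129125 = -1.28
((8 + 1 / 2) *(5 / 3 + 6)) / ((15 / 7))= 2737 / 90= 30.41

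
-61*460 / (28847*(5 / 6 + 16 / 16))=-168360 / 317317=-0.53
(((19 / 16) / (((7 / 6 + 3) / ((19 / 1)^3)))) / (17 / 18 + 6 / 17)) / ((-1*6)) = -19939113 / 79400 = -251.12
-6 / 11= -0.55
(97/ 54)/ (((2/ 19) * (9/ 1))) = 1843/ 972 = 1.90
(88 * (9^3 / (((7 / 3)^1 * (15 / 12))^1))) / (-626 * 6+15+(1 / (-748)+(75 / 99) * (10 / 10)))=-1727485056 / 293758745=-5.88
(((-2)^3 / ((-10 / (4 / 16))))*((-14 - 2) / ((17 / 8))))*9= -1152 / 85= -13.55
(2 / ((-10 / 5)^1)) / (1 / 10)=-10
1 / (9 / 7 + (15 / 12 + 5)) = 28 / 211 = 0.13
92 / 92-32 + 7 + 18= -6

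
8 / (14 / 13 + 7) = 0.99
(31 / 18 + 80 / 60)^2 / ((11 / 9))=275 / 36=7.64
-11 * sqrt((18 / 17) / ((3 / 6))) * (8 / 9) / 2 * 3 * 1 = -88 * sqrt(17) / 17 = -21.34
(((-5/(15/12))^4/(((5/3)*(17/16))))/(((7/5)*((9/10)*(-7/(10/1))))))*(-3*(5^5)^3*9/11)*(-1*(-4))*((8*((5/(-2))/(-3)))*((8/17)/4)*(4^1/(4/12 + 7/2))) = 144000000000000000000/3582733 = 40192780204385.87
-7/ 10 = -0.70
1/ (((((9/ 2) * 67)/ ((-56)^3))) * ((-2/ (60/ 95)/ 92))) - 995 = 60826783/ 3819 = 15927.41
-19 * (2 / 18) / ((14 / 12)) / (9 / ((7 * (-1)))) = 38 / 27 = 1.41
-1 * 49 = -49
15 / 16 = 0.94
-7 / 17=-0.41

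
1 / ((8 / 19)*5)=19 / 40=0.48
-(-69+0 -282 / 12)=185 / 2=92.50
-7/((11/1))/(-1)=7/11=0.64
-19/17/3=-19/51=-0.37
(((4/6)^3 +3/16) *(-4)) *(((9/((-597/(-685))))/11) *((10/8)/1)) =-65075/28656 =-2.27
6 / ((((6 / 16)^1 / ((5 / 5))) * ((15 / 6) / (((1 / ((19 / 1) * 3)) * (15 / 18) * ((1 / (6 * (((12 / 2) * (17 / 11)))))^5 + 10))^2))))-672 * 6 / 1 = -108623112776032190412222938572577731 / 26941170181694120568890170933248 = -4031.86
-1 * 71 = -71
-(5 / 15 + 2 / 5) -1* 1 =-26 / 15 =-1.73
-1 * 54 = -54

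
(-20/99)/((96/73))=-365/2376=-0.15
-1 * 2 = -2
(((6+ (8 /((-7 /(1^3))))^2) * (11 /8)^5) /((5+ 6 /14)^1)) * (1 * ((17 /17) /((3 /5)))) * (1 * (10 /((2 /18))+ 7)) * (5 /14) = 69908212825 /183042048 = 381.92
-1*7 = -7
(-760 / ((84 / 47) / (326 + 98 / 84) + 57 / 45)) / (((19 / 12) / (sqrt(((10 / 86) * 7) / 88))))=-166069800 * sqrt(33110) / 832725487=-36.29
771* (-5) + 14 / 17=-65521 / 17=-3854.18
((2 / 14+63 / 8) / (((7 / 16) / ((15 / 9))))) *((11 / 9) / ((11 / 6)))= 8980 / 441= 20.36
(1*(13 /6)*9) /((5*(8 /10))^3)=39 /128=0.30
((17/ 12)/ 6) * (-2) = -17/ 36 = -0.47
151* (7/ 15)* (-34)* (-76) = 2731288/ 15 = 182085.87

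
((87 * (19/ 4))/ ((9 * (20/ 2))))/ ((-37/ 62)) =-17081/ 2220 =-7.69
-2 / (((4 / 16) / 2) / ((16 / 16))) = -16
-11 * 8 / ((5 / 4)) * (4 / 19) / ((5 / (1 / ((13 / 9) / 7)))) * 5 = -88704 / 1235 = -71.83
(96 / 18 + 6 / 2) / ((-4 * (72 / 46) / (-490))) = 140875 / 216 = 652.20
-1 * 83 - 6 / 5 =-421 / 5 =-84.20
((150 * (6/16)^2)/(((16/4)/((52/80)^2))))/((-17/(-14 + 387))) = -1701999/34816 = -48.89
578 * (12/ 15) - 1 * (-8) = 2352/ 5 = 470.40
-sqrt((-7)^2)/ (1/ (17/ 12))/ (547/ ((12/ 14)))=-17/ 1094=-0.02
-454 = -454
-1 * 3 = -3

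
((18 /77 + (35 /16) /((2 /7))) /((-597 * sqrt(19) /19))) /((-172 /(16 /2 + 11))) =369379 * sqrt(19) /253013376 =0.01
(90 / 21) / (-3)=-1.43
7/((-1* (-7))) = 1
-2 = -2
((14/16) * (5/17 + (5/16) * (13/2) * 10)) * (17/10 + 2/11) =1624329/47872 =33.93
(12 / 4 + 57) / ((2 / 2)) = 60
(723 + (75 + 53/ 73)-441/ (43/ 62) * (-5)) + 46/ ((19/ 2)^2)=4508395767/ 1133179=3978.54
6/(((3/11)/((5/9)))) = 110/9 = 12.22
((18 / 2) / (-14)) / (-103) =9 / 1442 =0.01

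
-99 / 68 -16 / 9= -1979 / 612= -3.23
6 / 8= 0.75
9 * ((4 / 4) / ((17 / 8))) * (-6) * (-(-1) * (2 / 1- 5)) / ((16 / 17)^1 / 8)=648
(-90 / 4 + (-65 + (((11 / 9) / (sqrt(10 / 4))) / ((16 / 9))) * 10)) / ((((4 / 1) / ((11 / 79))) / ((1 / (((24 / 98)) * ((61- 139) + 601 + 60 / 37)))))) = -498575 / 21030432 + 31339 * sqrt(10) / 84121728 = -0.02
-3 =-3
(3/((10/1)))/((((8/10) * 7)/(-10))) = -15/28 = -0.54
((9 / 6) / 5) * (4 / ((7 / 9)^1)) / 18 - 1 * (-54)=1893 / 35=54.09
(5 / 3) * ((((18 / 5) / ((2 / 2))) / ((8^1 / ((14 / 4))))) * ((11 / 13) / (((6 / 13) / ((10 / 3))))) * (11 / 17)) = 4235 / 408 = 10.38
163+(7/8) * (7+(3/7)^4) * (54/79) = 4530805/27097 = 167.21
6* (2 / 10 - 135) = -4044 / 5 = -808.80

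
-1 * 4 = -4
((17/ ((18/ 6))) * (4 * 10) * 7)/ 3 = 4760/ 9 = 528.89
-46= -46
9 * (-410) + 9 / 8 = -29511 / 8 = -3688.88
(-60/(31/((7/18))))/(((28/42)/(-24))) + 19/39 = 33349/1209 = 27.58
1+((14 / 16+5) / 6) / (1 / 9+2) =445 / 304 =1.46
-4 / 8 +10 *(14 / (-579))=-859 / 1158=-0.74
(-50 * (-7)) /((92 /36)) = 3150 /23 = 136.96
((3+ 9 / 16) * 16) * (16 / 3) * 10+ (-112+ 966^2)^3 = 812281146966952224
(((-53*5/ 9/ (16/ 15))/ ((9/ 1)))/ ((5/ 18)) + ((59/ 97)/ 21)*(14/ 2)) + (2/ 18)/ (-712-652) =-25813553/ 2381544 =-10.84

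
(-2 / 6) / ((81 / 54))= -2 / 9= -0.22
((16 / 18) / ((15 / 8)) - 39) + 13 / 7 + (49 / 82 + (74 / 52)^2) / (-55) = -36.72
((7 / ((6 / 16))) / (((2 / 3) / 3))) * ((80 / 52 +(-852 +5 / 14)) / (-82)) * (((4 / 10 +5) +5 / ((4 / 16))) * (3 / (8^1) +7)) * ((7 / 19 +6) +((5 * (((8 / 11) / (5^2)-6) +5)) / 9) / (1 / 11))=35938593477 / 506350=70975.79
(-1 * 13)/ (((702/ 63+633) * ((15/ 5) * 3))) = -91/ 40581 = -0.00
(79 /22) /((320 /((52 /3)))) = 0.19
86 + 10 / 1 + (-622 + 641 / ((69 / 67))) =6653 / 69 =96.42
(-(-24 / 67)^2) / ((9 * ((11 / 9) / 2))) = -1152 / 49379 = -0.02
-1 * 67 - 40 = -107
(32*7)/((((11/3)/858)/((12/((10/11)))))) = 3459456/5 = 691891.20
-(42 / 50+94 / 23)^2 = -24.27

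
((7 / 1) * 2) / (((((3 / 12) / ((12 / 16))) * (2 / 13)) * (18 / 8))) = 364 / 3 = 121.33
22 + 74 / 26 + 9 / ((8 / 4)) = 763 / 26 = 29.35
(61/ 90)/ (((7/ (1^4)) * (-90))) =-61/ 56700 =-0.00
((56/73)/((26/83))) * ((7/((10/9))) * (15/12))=36603/1898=19.29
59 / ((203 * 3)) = 0.10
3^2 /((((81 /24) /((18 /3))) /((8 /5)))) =128 /5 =25.60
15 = 15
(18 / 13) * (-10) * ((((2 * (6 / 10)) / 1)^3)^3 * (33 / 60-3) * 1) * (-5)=-4444263936 / 5078125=-875.18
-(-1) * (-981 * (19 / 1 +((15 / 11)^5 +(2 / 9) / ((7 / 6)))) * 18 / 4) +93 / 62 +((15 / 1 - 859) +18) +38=-106317.76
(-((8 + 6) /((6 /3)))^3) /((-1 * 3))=343 /3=114.33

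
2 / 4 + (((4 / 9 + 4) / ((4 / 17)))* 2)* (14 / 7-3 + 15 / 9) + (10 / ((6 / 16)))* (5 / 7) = 16909 / 378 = 44.73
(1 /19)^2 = 1 /361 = 0.00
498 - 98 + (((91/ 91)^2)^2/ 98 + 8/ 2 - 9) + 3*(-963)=-244411/ 98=-2493.99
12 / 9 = 4 / 3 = 1.33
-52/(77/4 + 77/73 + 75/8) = -30368/17333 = -1.75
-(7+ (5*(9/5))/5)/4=-11/5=-2.20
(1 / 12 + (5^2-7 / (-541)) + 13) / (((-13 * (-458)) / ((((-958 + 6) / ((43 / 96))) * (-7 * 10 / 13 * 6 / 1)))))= 395555314560 / 900301363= 439.36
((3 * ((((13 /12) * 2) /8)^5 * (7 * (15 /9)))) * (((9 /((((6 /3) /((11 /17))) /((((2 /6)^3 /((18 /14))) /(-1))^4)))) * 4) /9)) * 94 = 16131230950835 /3775897628975038464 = 0.00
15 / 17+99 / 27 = 232 / 51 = 4.55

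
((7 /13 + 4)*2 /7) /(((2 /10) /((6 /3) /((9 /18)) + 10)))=1180 /13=90.77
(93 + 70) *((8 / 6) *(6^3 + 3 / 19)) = 892588 / 19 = 46978.32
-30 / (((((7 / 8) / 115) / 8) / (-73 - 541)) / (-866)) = -117404659200 / 7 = -16772094171.43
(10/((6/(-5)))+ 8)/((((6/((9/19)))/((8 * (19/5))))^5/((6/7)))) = -22.75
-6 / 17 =-0.35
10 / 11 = 0.91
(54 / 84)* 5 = 45 / 14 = 3.21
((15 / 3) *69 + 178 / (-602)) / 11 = 103756 / 3311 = 31.34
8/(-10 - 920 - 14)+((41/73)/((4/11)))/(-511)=-101215/8803508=-0.01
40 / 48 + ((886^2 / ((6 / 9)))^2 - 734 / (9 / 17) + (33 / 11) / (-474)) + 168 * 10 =985795897554902 / 711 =1386492120330.38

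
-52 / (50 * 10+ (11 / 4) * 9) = -208 / 2099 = -0.10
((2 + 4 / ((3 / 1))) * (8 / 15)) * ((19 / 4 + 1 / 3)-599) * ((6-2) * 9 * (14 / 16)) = -99778 / 3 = -33259.33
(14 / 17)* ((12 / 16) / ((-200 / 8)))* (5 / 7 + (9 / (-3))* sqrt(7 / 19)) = -3 / 170 + 63* sqrt(133) / 16150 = 0.03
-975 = -975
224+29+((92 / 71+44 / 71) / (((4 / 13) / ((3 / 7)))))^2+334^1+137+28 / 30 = 2712350006 / 3705135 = 732.05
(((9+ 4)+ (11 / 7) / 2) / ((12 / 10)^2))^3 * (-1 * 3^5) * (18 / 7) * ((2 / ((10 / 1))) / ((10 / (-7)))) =13479481875 / 175616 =76755.43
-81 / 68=-1.19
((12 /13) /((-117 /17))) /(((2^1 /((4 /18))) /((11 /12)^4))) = -248897 /23654592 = -0.01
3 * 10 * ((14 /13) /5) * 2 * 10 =129.23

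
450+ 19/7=3169/7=452.71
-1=-1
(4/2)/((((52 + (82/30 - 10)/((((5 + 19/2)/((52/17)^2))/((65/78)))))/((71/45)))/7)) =4165357/9068930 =0.46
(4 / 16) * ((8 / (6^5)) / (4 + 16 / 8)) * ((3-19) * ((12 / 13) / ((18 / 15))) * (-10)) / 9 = 50 / 85293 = 0.00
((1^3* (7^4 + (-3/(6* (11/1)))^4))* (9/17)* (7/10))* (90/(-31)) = -318908388519/123452912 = -2583.24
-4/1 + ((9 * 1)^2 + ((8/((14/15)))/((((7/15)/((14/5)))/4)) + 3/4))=7937/28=283.46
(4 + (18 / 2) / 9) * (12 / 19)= 60 / 19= 3.16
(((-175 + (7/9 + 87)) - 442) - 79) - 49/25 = -137291/225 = -610.18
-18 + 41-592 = -569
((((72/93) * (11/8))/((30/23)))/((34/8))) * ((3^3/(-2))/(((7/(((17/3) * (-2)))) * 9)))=506/1085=0.47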